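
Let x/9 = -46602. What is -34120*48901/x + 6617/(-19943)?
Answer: 16636081245127/4182226587 ≈ 3977.8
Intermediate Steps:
x = -419418 (x = 9*(-46602) = -419418)
-34120*48901/x + 6617/(-19943) = -34120/((-419418/48901)) + 6617/(-19943) = -34120/((-419418*1/48901)) + 6617*(-1/19943) = -34120/(-419418/48901) - 6617/19943 = -34120*(-48901/419418) - 6617/19943 = 834251060/209709 - 6617/19943 = 16636081245127/4182226587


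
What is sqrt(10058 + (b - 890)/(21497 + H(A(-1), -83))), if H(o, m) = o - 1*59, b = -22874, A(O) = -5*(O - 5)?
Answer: sqrt(289685676615)/5367 ≈ 100.28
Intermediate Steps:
A(O) = 25 - 5*O (A(O) = -5*(-5 + O) = 25 - 5*O)
H(o, m) = -59 + o (H(o, m) = o - 59 = -59 + o)
sqrt(10058 + (b - 890)/(21497 + H(A(-1), -83))) = sqrt(10058 + (-22874 - 890)/(21497 + (-59 + (25 - 5*(-1))))) = sqrt(10058 - 23764/(21497 + (-59 + (25 + 5)))) = sqrt(10058 - 23764/(21497 + (-59 + 30))) = sqrt(10058 - 23764/(21497 - 29)) = sqrt(10058 - 23764/21468) = sqrt(10058 - 23764*1/21468) = sqrt(10058 - 5941/5367) = sqrt(53975345/5367) = sqrt(289685676615)/5367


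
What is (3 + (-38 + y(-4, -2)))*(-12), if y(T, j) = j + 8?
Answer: 348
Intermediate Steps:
y(T, j) = 8 + j
(3 + (-38 + y(-4, -2)))*(-12) = (3 + (-38 + (8 - 2)))*(-12) = (3 + (-38 + 6))*(-12) = (3 - 32)*(-12) = -29*(-12) = 348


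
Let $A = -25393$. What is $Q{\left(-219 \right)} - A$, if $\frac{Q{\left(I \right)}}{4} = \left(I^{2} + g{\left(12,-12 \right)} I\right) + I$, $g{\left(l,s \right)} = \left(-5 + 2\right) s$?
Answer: $184825$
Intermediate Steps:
$g{\left(l,s \right)} = - 3 s$
$Q{\left(I \right)} = 4 I^{2} + 148 I$ ($Q{\left(I \right)} = 4 \left(\left(I^{2} + \left(-3\right) \left(-12\right) I\right) + I\right) = 4 \left(\left(I^{2} + 36 I\right) + I\right) = 4 \left(I^{2} + 37 I\right) = 4 I^{2} + 148 I$)
$Q{\left(-219 \right)} - A = 4 \left(-219\right) \left(37 - 219\right) - -25393 = 4 \left(-219\right) \left(-182\right) + 25393 = 159432 + 25393 = 184825$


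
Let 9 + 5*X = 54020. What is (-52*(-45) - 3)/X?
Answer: 11685/54011 ≈ 0.21634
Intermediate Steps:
X = 54011/5 (X = -9/5 + (⅕)*54020 = -9/5 + 10804 = 54011/5 ≈ 10802.)
(-52*(-45) - 3)/X = (-52*(-45) - 3)/(54011/5) = (2340 - 3)*(5/54011) = 2337*(5/54011) = 11685/54011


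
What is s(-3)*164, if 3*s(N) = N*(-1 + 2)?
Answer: -164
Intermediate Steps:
s(N) = N/3 (s(N) = (N*(-1 + 2))/3 = (N*1)/3 = N/3)
s(-3)*164 = ((⅓)*(-3))*164 = -1*164 = -164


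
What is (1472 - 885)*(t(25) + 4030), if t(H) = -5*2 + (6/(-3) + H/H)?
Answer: 2359153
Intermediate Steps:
t(H) = -11 (t(H) = -10 + (6*(-1/3) + 1) = -10 + (-2 + 1) = -10 - 1 = -11)
(1472 - 885)*(t(25) + 4030) = (1472 - 885)*(-11 + 4030) = 587*4019 = 2359153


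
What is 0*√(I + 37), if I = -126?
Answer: 0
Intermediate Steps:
0*√(I + 37) = 0*√(-126 + 37) = 0*√(-89) = 0*(I*√89) = 0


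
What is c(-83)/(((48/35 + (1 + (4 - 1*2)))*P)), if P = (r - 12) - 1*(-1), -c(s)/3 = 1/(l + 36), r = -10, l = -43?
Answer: -5/1071 ≈ -0.0046685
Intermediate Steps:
c(s) = 3/7 (c(s) = -3/(-43 + 36) = -3/(-7) = -3*(-⅐) = 3/7)
P = -21 (P = (-10 - 12) - 1*(-1) = -22 + 1 = -21)
c(-83)/(((48/35 + (1 + (4 - 1*2)))*P)) = 3/(7*(((48/35 + (1 + (4 - 1*2)))*(-21)))) = 3/(7*(((48*(1/35) + (1 + (4 - 2)))*(-21)))) = 3/(7*(((48/35 + (1 + 2))*(-21)))) = 3/(7*(((48/35 + 3)*(-21)))) = 3/(7*(((153/35)*(-21)))) = 3/(7*(-459/5)) = (3/7)*(-5/459) = -5/1071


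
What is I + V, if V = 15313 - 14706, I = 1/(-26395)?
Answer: 16021764/26395 ≈ 607.00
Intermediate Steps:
I = -1/26395 ≈ -3.7886e-5
V = 607
I + V = -1/26395 + 607 = 16021764/26395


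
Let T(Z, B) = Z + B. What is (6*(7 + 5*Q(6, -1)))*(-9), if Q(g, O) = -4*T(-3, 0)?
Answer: -3618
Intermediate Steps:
T(Z, B) = B + Z
Q(g, O) = 12 (Q(g, O) = -4*(0 - 3) = -4*(-3) = 12)
(6*(7 + 5*Q(6, -1)))*(-9) = (6*(7 + 5*12))*(-9) = (6*(7 + 60))*(-9) = (6*67)*(-9) = 402*(-9) = -3618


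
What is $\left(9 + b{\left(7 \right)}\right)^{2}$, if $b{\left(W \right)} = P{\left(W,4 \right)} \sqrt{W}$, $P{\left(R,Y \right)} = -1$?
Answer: $\left(9 - \sqrt{7}\right)^{2} \approx 40.376$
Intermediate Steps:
$b{\left(W \right)} = - \sqrt{W}$
$\left(9 + b{\left(7 \right)}\right)^{2} = \left(9 - \sqrt{7}\right)^{2}$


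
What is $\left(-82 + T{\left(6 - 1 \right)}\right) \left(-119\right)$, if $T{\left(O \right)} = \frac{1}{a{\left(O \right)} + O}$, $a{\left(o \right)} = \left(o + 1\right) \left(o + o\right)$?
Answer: $\frac{634151}{65} \approx 9756.2$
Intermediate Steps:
$a{\left(o \right)} = 2 o \left(1 + o\right)$ ($a{\left(o \right)} = \left(1 + o\right) 2 o = 2 o \left(1 + o\right)$)
$T{\left(O \right)} = \frac{1}{O + 2 O \left(1 + O\right)}$ ($T{\left(O \right)} = \frac{1}{2 O \left(1 + O\right) + O} = \frac{1}{O + 2 O \left(1 + O\right)}$)
$\left(-82 + T{\left(6 - 1 \right)}\right) \left(-119\right) = \left(-82 + \frac{1}{\left(6 - 1\right) \left(3 + 2 \left(6 - 1\right)\right)}\right) \left(-119\right) = \left(-82 + \frac{1}{5 \left(3 + 2 \cdot 5\right)}\right) \left(-119\right) = \left(-82 + \frac{1}{5 \left(3 + 10\right)}\right) \left(-119\right) = \left(-82 + \frac{1}{5 \cdot 13}\right) \left(-119\right) = \left(-82 + \frac{1}{5} \cdot \frac{1}{13}\right) \left(-119\right) = \left(-82 + \frac{1}{65}\right) \left(-119\right) = \left(- \frac{5329}{65}\right) \left(-119\right) = \frac{634151}{65}$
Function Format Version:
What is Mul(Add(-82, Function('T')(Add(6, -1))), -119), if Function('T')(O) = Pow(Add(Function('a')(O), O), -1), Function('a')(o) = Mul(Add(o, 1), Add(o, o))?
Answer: Rational(634151, 65) ≈ 9756.2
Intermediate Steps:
Function('a')(o) = Mul(2, o, Add(1, o)) (Function('a')(o) = Mul(Add(1, o), Mul(2, o)) = Mul(2, o, Add(1, o)))
Function('T')(O) = Pow(Add(O, Mul(2, O, Add(1, O))), -1) (Function('T')(O) = Pow(Add(Mul(2, O, Add(1, O)), O), -1) = Pow(Add(O, Mul(2, O, Add(1, O))), -1))
Mul(Add(-82, Function('T')(Add(6, -1))), -119) = Mul(Add(-82, Mul(Pow(Add(6, -1), -1), Pow(Add(3, Mul(2, Add(6, -1))), -1))), -119) = Mul(Add(-82, Mul(Pow(5, -1), Pow(Add(3, Mul(2, 5)), -1))), -119) = Mul(Add(-82, Mul(Rational(1, 5), Pow(Add(3, 10), -1))), -119) = Mul(Add(-82, Mul(Rational(1, 5), Pow(13, -1))), -119) = Mul(Add(-82, Mul(Rational(1, 5), Rational(1, 13))), -119) = Mul(Add(-82, Rational(1, 65)), -119) = Mul(Rational(-5329, 65), -119) = Rational(634151, 65)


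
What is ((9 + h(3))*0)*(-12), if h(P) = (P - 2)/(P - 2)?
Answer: 0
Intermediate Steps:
h(P) = 1 (h(P) = (-2 + P)/(-2 + P) = 1)
((9 + h(3))*0)*(-12) = ((9 + 1)*0)*(-12) = (10*0)*(-12) = 0*(-12) = 0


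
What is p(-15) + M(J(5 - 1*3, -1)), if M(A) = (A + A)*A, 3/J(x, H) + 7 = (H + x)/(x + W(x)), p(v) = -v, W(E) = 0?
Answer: 2607/169 ≈ 15.426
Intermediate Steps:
J(x, H) = 3/(-7 + (H + x)/x) (J(x, H) = 3/(-7 + (H + x)/(x + 0)) = 3/(-7 + (H + x)/x))
M(A) = 2*A**2 (M(A) = (2*A)*A = 2*A**2)
p(-15) + M(J(5 - 1*3, -1)) = -1*(-15) + 2*(3*(5 - 1*3)/(-1 - 6*(5 - 1*3)))**2 = 15 + 2*(3*(5 - 3)/(-1 - 6*(5 - 3)))**2 = 15 + 2*(3*2/(-1 - 6*2))**2 = 15 + 2*(3*2/(-1 - 12))**2 = 15 + 2*(3*2/(-13))**2 = 15 + 2*(3*2*(-1/13))**2 = 15 + 2*(-6/13)**2 = 15 + 2*(36/169) = 15 + 72/169 = 2607/169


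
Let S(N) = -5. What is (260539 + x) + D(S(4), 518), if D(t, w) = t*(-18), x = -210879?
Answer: 49750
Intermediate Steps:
D(t, w) = -18*t
(260539 + x) + D(S(4), 518) = (260539 - 210879) - 18*(-5) = 49660 + 90 = 49750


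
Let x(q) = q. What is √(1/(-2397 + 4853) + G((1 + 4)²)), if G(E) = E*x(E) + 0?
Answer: √942490614/1228 ≈ 25.000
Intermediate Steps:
G(E) = E² (G(E) = E*E + 0 = E² + 0 = E²)
√(1/(-2397 + 4853) + G((1 + 4)²)) = √(1/(-2397 + 4853) + ((1 + 4)²)²) = √(1/2456 + (5²)²) = √(1/2456 + 25²) = √(1/2456 + 625) = √(1535001/2456) = √942490614/1228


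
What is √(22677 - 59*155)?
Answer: 2*√3383 ≈ 116.33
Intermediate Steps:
√(22677 - 59*155) = √(22677 - 9145) = √13532 = 2*√3383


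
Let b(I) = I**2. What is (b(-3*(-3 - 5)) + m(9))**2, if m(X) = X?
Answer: 342225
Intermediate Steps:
(b(-3*(-3 - 5)) + m(9))**2 = ((-3*(-3 - 5))**2 + 9)**2 = ((-3*(-8))**2 + 9)**2 = (24**2 + 9)**2 = (576 + 9)**2 = 585**2 = 342225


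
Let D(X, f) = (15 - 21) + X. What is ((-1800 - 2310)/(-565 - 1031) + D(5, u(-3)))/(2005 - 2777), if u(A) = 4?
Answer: -419/205352 ≈ -0.0020404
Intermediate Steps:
D(X, f) = -6 + X
((-1800 - 2310)/(-565 - 1031) + D(5, u(-3)))/(2005 - 2777) = ((-1800 - 2310)/(-565 - 1031) + (-6 + 5))/(2005 - 2777) = (-4110/(-1596) - 1)/(-772) = (-4110*(-1/1596) - 1)*(-1/772) = (685/266 - 1)*(-1/772) = (419/266)*(-1/772) = -419/205352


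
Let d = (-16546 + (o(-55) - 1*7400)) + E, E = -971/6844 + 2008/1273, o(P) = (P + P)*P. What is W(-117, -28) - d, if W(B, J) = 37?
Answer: 156227177727/8712412 ≈ 17932.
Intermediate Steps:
o(P) = 2*P² (o(P) = (2*P)*P = 2*P²)
E = 12506669/8712412 (E = -971*1/6844 + 2008*(1/1273) = -971/6844 + 2008/1273 = 12506669/8712412 ≈ 1.4355)
d = -155904818483/8712412 (d = (-16546 + (2*(-55)² - 1*7400)) + 12506669/8712412 = (-16546 + (2*3025 - 7400)) + 12506669/8712412 = (-16546 + (6050 - 7400)) + 12506669/8712412 = (-16546 - 1350) + 12506669/8712412 = -17896 + 12506669/8712412 = -155904818483/8712412 ≈ -17895.)
W(-117, -28) - d = 37 - 1*(-155904818483/8712412) = 37 + 155904818483/8712412 = 156227177727/8712412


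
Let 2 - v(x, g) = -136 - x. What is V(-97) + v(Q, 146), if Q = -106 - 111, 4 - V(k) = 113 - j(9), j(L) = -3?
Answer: -191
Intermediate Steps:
V(k) = -112 (V(k) = 4 - (113 - 1*(-3)) = 4 - (113 + 3) = 4 - 1*116 = 4 - 116 = -112)
Q = -217
v(x, g) = 138 + x (v(x, g) = 2 - (-136 - x) = 2 + (136 + x) = 138 + x)
V(-97) + v(Q, 146) = -112 + (138 - 217) = -112 - 79 = -191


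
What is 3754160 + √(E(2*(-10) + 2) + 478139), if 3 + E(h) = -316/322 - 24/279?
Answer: 3754160 + √107193419102658/14973 ≈ 3.7549e+6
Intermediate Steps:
E(h) = -60901/14973 (E(h) = -3 + (-316/322 - 24/279) = -3 + (-316*1/322 - 24*1/279) = -3 + (-158/161 - 8/93) = -3 - 15982/14973 = -60901/14973)
3754160 + √(E(2*(-10) + 2) + 478139) = 3754160 + √(-60901/14973 + 478139) = 3754160 + √(7159114346/14973) = 3754160 + √107193419102658/14973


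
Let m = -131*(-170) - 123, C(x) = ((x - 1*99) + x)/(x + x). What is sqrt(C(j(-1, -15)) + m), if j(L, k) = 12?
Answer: sqrt(354302)/4 ≈ 148.81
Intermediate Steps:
C(x) = (-99 + 2*x)/(2*x) (C(x) = ((x - 99) + x)/((2*x)) = ((-99 + x) + x)*(1/(2*x)) = (-99 + 2*x)*(1/(2*x)) = (-99 + 2*x)/(2*x))
m = 22147 (m = 22270 - 123 = 22147)
sqrt(C(j(-1, -15)) + m) = sqrt((-99/2 + 12)/12 + 22147) = sqrt((1/12)*(-75/2) + 22147) = sqrt(-25/8 + 22147) = sqrt(177151/8) = sqrt(354302)/4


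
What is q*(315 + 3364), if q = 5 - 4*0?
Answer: 18395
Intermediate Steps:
q = 5 (q = 5 + 0 = 5)
q*(315 + 3364) = 5*(315 + 3364) = 5*3679 = 18395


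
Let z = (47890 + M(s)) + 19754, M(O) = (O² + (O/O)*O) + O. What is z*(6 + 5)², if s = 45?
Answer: 8440839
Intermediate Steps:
M(O) = O² + 2*O (M(O) = (O² + 1*O) + O = (O² + O) + O = (O + O²) + O = O² + 2*O)
z = 69759 (z = (47890 + 45*(2 + 45)) + 19754 = (47890 + 45*47) + 19754 = (47890 + 2115) + 19754 = 50005 + 19754 = 69759)
z*(6 + 5)² = 69759*(6 + 5)² = 69759*11² = 69759*121 = 8440839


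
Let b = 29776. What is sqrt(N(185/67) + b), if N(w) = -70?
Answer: sqrt(29706) ≈ 172.35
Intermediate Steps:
sqrt(N(185/67) + b) = sqrt(-70 + 29776) = sqrt(29706)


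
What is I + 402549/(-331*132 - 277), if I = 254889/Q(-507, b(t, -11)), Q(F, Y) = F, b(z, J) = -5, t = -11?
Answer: -3803768928/7430761 ≈ -511.90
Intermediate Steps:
I = -84963/169 (I = 254889/(-507) = 254889*(-1/507) = -84963/169 ≈ -502.74)
I + 402549/(-331*132 - 277) = -84963/169 + 402549/(-331*132 - 277) = -84963/169 + 402549/(-43692 - 277) = -84963/169 + 402549/(-43969) = -84963/169 + 402549*(-1/43969) = -84963/169 - 402549/43969 = -3803768928/7430761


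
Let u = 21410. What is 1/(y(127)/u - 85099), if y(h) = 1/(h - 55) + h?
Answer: -308304/26236360267 ≈ -1.1751e-5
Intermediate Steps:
y(h) = h + 1/(-55 + h) (y(h) = 1/(-55 + h) + h = h + 1/(-55 + h))
1/(y(127)/u - 85099) = 1/(((1 + 127² - 55*127)/(-55 + 127))/21410 - 85099) = 1/(((1 + 16129 - 6985)/72)*(1/21410) - 85099) = 1/(((1/72)*9145)*(1/21410) - 85099) = 1/((9145/72)*(1/21410) - 85099) = 1/(1829/308304 - 85099) = 1/(-26236360267/308304) = -308304/26236360267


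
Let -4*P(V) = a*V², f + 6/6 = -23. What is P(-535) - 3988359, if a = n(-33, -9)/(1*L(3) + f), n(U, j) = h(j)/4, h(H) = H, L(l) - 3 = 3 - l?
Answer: -447554883/112 ≈ -3.9960e+6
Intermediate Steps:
L(l) = 6 - l (L(l) = 3 + (3 - l) = 6 - l)
f = -24 (f = -1 - 23 = -24)
n(U, j) = j/4
a = 3/28 (a = ((¼)*(-9))/(1*(6 - 1*3) - 24) = -9/(4*(1*(6 - 3) - 24)) = -9/(4*(1*3 - 24)) = -9/(4*(3 - 24)) = -9/4/(-21) = -9/4*(-1/21) = 3/28 ≈ 0.10714)
P(V) = -3*V²/112
P(-535) - 3988359 = -3/112*(-535)² - 3988359 = -3/112*286225 - 3988359 = -858675/112 - 3988359 = -447554883/112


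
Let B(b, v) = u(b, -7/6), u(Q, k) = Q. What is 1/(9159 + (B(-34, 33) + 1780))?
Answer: 1/10905 ≈ 9.1701e-5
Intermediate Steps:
B(b, v) = b
1/(9159 + (B(-34, 33) + 1780)) = 1/(9159 + (-34 + 1780)) = 1/(9159 + 1746) = 1/10905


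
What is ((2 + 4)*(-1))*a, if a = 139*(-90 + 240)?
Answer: -125100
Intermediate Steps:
a = 20850 (a = 139*150 = 20850)
((2 + 4)*(-1))*a = ((2 + 4)*(-1))*20850 = (6*(-1))*20850 = -6*20850 = -125100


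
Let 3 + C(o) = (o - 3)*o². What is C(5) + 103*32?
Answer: 3343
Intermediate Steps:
C(o) = -3 + o²*(-3 + o) (C(o) = -3 + (o - 3)*o² = -3 + (-3 + o)*o² = -3 + o²*(-3 + o))
C(5) + 103*32 = (-3 + 5³ - 3*5²) + 103*32 = (-3 + 125 - 3*25) + 3296 = (-3 + 125 - 75) + 3296 = 47 + 3296 = 3343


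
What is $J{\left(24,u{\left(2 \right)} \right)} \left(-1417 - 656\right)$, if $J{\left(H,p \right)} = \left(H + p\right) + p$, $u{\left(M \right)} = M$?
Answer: $-58044$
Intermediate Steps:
$J{\left(H,p \right)} = H + 2 p$
$J{\left(24,u{\left(2 \right)} \right)} \left(-1417 - 656\right) = \left(24 + 2 \cdot 2\right) \left(-1417 - 656\right) = \left(24 + 4\right) \left(-2073\right) = 28 \left(-2073\right) = -58044$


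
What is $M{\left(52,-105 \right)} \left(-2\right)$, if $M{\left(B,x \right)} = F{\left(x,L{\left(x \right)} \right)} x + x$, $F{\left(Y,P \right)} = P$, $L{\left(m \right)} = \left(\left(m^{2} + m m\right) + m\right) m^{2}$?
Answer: $50808161460$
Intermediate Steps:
$L{\left(m \right)} = m^{2} \left(m + 2 m^{2}\right)$ ($L{\left(m \right)} = \left(\left(m^{2} + m^{2}\right) + m\right) m^{2} = \left(2 m^{2} + m\right) m^{2} = \left(m + 2 m^{2}\right) m^{2} = m^{2} \left(m + 2 m^{2}\right)$)
$M{\left(B,x \right)} = x + x^{4} \left(1 + 2 x\right)$ ($M{\left(B,x \right)} = x^{3} \left(1 + 2 x\right) x + x = x^{4} \left(1 + 2 x\right) + x = x + x^{4} \left(1 + 2 x\right)$)
$M{\left(52,-105 \right)} \left(-2\right) = \left(-105 + \left(-105\right)^{4} + 2 \left(-105\right)^{5}\right) \left(-2\right) = \left(-105 + 121550625 + 2 \left(-12762815625\right)\right) \left(-2\right) = \left(-105 + 121550625 - 25525631250\right) \left(-2\right) = \left(-25404080730\right) \left(-2\right) = 50808161460$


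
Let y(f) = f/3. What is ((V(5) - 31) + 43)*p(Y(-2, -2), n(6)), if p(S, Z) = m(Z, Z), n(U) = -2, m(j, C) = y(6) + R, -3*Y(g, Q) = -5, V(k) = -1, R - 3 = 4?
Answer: 99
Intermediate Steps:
y(f) = f/3 (y(f) = f*(⅓) = f/3)
R = 7 (R = 3 + 4 = 7)
Y(g, Q) = 5/3 (Y(g, Q) = -⅓*(-5) = 5/3)
m(j, C) = 9 (m(j, C) = (⅓)*6 + 7 = 2 + 7 = 9)
p(S, Z) = 9
((V(5) - 31) + 43)*p(Y(-2, -2), n(6)) = ((-1 - 31) + 43)*9 = (-32 + 43)*9 = 11*9 = 99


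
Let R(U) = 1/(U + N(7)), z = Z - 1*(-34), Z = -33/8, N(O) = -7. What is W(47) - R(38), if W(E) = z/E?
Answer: 7033/11656 ≈ 0.60338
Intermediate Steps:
Z = -33/8 (Z = -33*1/8 = -33/8 ≈ -4.1250)
z = 239/8 (z = -33/8 - 1*(-34) = -33/8 + 34 = 239/8 ≈ 29.875)
R(U) = 1/(-7 + U) (R(U) = 1/(U - 7) = 1/(-7 + U))
W(E) = 239/(8*E)
W(47) - R(38) = (239/8)/47 - 1/(-7 + 38) = (239/8)*(1/47) - 1/31 = 239/376 - 1*1/31 = 239/376 - 1/31 = 7033/11656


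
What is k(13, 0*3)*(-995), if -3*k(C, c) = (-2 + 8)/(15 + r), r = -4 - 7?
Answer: 995/2 ≈ 497.50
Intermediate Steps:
r = -11
k(C, c) = -½ (k(C, c) = -(-2 + 8)/(3*(15 - 11)) = -2/4 = -⅓*3/2 = -½)
k(13, 0*3)*(-995) = -½*(-995) = 995/2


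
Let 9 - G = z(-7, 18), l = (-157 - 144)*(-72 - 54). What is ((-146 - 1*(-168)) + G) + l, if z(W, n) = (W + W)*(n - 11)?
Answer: 38055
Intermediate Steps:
l = 37926 (l = -301*(-126) = 37926)
z(W, n) = 2*W*(-11 + n) (z(W, n) = (2*W)*(-11 + n) = 2*W*(-11 + n))
G = 107 (G = 9 - 2*(-7)*(-11 + 18) = 9 - 2*(-7)*7 = 9 - 1*(-98) = 9 + 98 = 107)
((-146 - 1*(-168)) + G) + l = ((-146 - 1*(-168)) + 107) + 37926 = ((-146 + 168) + 107) + 37926 = (22 + 107) + 37926 = 129 + 37926 = 38055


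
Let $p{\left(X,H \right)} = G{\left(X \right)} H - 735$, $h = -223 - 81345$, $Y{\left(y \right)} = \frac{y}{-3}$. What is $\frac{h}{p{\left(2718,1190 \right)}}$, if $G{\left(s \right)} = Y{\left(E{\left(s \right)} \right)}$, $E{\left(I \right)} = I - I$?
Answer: $\frac{81568}{735} \approx 110.98$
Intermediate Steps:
$E{\left(I \right)} = 0$
$Y{\left(y \right)} = - \frac{y}{3}$ ($Y{\left(y \right)} = y \left(- \frac{1}{3}\right) = - \frac{y}{3}$)
$h = -81568$ ($h = -223 - 81345 = -81568$)
$G{\left(s \right)} = 0$ ($G{\left(s \right)} = \left(- \frac{1}{3}\right) 0 = 0$)
$p{\left(X,H \right)} = -735$ ($p{\left(X,H \right)} = 0 H - 735 = 0 - 735 = -735$)
$\frac{h}{p{\left(2718,1190 \right)}} = - \frac{81568}{-735} = \left(-81568\right) \left(- \frac{1}{735}\right) = \frac{81568}{735}$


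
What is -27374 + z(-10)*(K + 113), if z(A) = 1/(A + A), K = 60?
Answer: -547653/20 ≈ -27383.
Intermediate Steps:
z(A) = 1/(2*A)
-27374 + z(-10)*(K + 113) = -27374 + ((½)/(-10))*(60 + 113) = -27374 + ((½)*(-⅒))*173 = -27374 - 1/20*173 = -27374 - 173/20 = -547653/20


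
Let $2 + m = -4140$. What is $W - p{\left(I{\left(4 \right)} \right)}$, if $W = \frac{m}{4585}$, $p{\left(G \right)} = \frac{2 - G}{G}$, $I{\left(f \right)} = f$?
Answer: $- \frac{3699}{9170} \approx -0.40338$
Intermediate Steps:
$m = -4142$ ($m = -2 - 4140 = -4142$)
$p{\left(G \right)} = \frac{2 - G}{G}$
$W = - \frac{4142}{4585} \approx -0.90338$
$W - p{\left(I{\left(4 \right)} \right)} = - \frac{4142}{4585} - \frac{2 - 4}{4} = - \frac{4142}{4585} - \frac{1}{4} \left(-2\right) = - \frac{4142}{4585} - - \frac{1}{2} = - \frac{4142}{4585} + \frac{1}{2} = - \frac{3699}{9170}$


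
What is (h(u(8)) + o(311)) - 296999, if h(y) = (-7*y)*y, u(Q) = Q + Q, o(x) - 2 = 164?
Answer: -298625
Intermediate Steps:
o(x) = 166 (o(x) = 2 + 164 = 166)
u(Q) = 2*Q
h(y) = -7*y²
(h(u(8)) + o(311)) - 296999 = (-7*(2*8)² + 166) - 296999 = (-7*16² + 166) - 296999 = (-7*256 + 166) - 296999 = (-1792 + 166) - 296999 = -1626 - 296999 = -298625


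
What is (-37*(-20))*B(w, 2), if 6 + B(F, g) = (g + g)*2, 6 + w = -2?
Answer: 1480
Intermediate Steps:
w = -8 (w = -6 - 2 = -8)
B(F, g) = -6 + 4*g (B(F, g) = -6 + (g + g)*2 = -6 + (2*g)*2 = -6 + 4*g)
(-37*(-20))*B(w, 2) = (-37*(-20))*(-6 + 4*2) = 740*(-6 + 8) = 740*2 = 1480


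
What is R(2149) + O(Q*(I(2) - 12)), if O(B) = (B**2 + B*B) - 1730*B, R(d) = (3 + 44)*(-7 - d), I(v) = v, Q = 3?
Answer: -47632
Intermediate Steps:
R(d) = -329 - 47*d (R(d) = 47*(-7 - d) = -329 - 47*d)
O(B) = -1730*B + 2*B**2 (O(B) = (B**2 + B**2) - 1730*B = 2*B**2 - 1730*B = -1730*B + 2*B**2)
R(2149) + O(Q*(I(2) - 12)) = (-329 - 47*2149) + 2*(3*(2 - 12))*(-865 + 3*(2 - 12)) = (-329 - 101003) + 2*(3*(-10))*(-865 + 3*(-10)) = -101332 + 2*(-30)*(-865 - 30) = -101332 + 2*(-30)*(-895) = -101332 + 53700 = -47632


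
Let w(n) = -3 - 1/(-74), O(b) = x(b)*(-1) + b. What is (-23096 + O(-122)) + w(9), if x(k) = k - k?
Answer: -1718353/74 ≈ -23221.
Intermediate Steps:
x(k) = 0
O(b) = b (O(b) = 0*(-1) + b = 0 + b = b)
w(n) = -221/74 (w(n) = -3 - 1*(-1/74) = -3 + 1/74 = -221/74)
(-23096 + O(-122)) + w(9) = (-23096 - 122) - 221/74 = -23218 - 221/74 = -1718353/74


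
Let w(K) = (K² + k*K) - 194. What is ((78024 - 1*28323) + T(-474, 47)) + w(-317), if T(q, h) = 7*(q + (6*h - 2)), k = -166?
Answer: 201260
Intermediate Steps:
T(q, h) = -14 + 7*q + 42*h (T(q, h) = 7*(q + (-2 + 6*h)) = 7*(-2 + q + 6*h) = -14 + 7*q + 42*h)
w(K) = -194 + K² - 166*K (w(K) = (K² - 166*K) - 194 = -194 + K² - 166*K)
((78024 - 1*28323) + T(-474, 47)) + w(-317) = ((78024 - 1*28323) + (-14 + 7*(-474) + 42*47)) + (-194 + (-317)² - 166*(-317)) = ((78024 - 28323) + (-14 - 3318 + 1974)) + (-194 + 100489 + 52622) = (49701 - 1358) + 152917 = 48343 + 152917 = 201260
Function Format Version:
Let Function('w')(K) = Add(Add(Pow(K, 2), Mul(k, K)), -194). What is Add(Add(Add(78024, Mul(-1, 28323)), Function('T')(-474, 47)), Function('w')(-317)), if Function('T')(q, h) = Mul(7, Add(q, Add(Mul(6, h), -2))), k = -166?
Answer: 201260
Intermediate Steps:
Function('T')(q, h) = Add(-14, Mul(7, q), Mul(42, h)) (Function('T')(q, h) = Mul(7, Add(q, Add(-2, Mul(6, h)))) = Mul(7, Add(-2, q, Mul(6, h))) = Add(-14, Mul(7, q), Mul(42, h)))
Function('w')(K) = Add(-194, Pow(K, 2), Mul(-166, K)) (Function('w')(K) = Add(Add(Pow(K, 2), Mul(-166, K)), -194) = Add(-194, Pow(K, 2), Mul(-166, K)))
Add(Add(Add(78024, Mul(-1, 28323)), Function('T')(-474, 47)), Function('w')(-317)) = Add(Add(Add(78024, Mul(-1, 28323)), Add(-14, Mul(7, -474), Mul(42, 47))), Add(-194, Pow(-317, 2), Mul(-166, -317))) = Add(Add(Add(78024, -28323), Add(-14, -3318, 1974)), Add(-194, 100489, 52622)) = Add(Add(49701, -1358), 152917) = Add(48343, 152917) = 201260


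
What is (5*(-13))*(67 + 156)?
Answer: -14495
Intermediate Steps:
(5*(-13))*(67 + 156) = -65*223 = -14495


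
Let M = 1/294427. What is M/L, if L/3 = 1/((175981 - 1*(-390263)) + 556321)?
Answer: 1122565/883281 ≈ 1.2709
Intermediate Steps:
M = 1/294427 ≈ 3.3964e-6
L = 3/1122565 (L = 3/((175981 - 1*(-390263)) + 556321) = 3/((175981 + 390263) + 556321) = 3/(566244 + 556321) = 3/1122565 ≈ 2.6725e-6)
M/L = 1/(294427*(3/1122565)) = (1/294427)*(1122565/3) = 1122565/883281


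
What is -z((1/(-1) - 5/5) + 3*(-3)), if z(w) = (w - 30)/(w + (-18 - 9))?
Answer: -41/38 ≈ -1.0789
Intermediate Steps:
z(w) = (-30 + w)/(-27 + w) (z(w) = (-30 + w)/(w - 27) = (-30 + w)/(-27 + w))
-z((1/(-1) - 5/5) + 3*(-3)) = -(-30 + ((1/(-1) - 5/5) + 3*(-3)))/(-27 + ((1/(-1) - 5/5) + 3*(-3))) = -(-30 + ((1*(-1) - 5*1/5) - 9))/(-27 + ((1*(-1) - 5*1/5) - 9)) = -(-30 + ((-1 - 1) - 9))/(-27 + ((-1 - 1) - 9)) = -(-30 + (-2 - 9))/(-27 + (-2 - 9)) = -(-30 - 11)/(-27 - 11) = -(-41)/(-38) = -(-1)*(-41)/38 = -1*41/38 = -41/38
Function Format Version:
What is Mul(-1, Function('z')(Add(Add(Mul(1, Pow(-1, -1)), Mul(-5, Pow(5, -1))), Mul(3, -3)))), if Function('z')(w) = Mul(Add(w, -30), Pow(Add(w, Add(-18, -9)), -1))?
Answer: Rational(-41, 38) ≈ -1.0789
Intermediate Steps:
Function('z')(w) = Mul(Pow(Add(-27, w), -1), Add(-30, w)) (Function('z')(w) = Mul(Add(-30, w), Pow(Add(w, -27), -1)) = Mul(Add(-30, w), Pow(Add(-27, w), -1)) = Mul(Pow(Add(-27, w), -1), Add(-30, w)))
Mul(-1, Function('z')(Add(Add(Mul(1, Pow(-1, -1)), Mul(-5, Pow(5, -1))), Mul(3, -3)))) = Mul(-1, Mul(Pow(Add(-27, Add(Add(Mul(1, Pow(-1, -1)), Mul(-5, Pow(5, -1))), Mul(3, -3))), -1), Add(-30, Add(Add(Mul(1, Pow(-1, -1)), Mul(-5, Pow(5, -1))), Mul(3, -3))))) = Mul(-1, Mul(Pow(Add(-27, Add(Add(Mul(1, -1), Mul(-5, Rational(1, 5))), -9)), -1), Add(-30, Add(Add(Mul(1, -1), Mul(-5, Rational(1, 5))), -9)))) = Mul(-1, Mul(Pow(Add(-27, Add(Add(-1, -1), -9)), -1), Add(-30, Add(Add(-1, -1), -9)))) = Mul(-1, Mul(Pow(Add(-27, Add(-2, -9)), -1), Add(-30, Add(-2, -9)))) = Mul(-1, Mul(Pow(Add(-27, -11), -1), Add(-30, -11))) = Mul(-1, Mul(Pow(-38, -1), -41)) = Mul(-1, Mul(Rational(-1, 38), -41)) = Mul(-1, Rational(41, 38)) = Rational(-41, 38)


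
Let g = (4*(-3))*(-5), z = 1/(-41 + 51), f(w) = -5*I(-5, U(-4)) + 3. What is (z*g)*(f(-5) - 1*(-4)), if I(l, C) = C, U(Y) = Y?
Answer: 162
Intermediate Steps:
f(w) = 23 (f(w) = -5*(-4) + 3 = 20 + 3 = 23)
z = 1/10 ≈ 0.10000
g = 60 (g = -12*(-5) = 60)
(z*g)*(f(-5) - 1*(-4)) = ((1/10)*60)*(23 - 1*(-4)) = 6*(23 + 4) = 6*27 = 162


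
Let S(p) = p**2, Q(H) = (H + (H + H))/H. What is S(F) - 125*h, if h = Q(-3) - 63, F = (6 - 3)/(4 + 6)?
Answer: 750009/100 ≈ 7500.1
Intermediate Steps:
F = 3/10 ≈ 0.30000
Q(H) = 3 (Q(H) = (H + 2*H)/H = (3*H)/H = 3)
h = -60 (h = 3 - 63 = -60)
S(F) - 125*h = (3/10)**2 - 125*(-60) = 9/100 + 7500 = 750009/100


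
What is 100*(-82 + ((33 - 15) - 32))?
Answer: -9600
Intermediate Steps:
100*(-82 + ((33 - 15) - 32)) = 100*(-82 + (18 - 32)) = 100*(-82 - 14) = 100*(-96) = -9600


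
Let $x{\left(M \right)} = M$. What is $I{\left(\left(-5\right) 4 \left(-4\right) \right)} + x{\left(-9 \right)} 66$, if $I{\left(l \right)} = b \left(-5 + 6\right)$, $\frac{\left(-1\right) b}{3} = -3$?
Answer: $-585$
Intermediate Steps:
$b = 9$ ($b = \left(-3\right) \left(-3\right) = 9$)
$I{\left(l \right)} = 9$ ($I{\left(l \right)} = 9 \left(-5 + 6\right) = 9 \cdot 1 = 9$)
$I{\left(\left(-5\right) 4 \left(-4\right) \right)} + x{\left(-9 \right)} 66 = 9 - 594 = -585$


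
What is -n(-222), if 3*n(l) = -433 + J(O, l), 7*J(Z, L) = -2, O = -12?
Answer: 1011/7 ≈ 144.43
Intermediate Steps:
J(Z, L) = -2/7 (J(Z, L) = (⅐)*(-2) = -2/7)
n(l) = -1011/7 (n(l) = (-433 - 2/7)/3 = (⅓)*(-3033/7) = -1011/7)
-n(-222) = -1*(-1011/7) = 1011/7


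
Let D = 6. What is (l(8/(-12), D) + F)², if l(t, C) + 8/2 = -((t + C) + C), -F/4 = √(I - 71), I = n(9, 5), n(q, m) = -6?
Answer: -8972/9 + 368*I*√77/3 ≈ -996.89 + 1076.4*I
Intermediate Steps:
I = -6
F = -4*I*√77 (F = -4*√(-6 - 71) = -4*I*√77 ≈ -35.1*I)
l(t, C) = -4 - t - 2*C (l(t, C) = -4 - ((t + C) + C) = -4 - ((C + t) + C) = -4 - (t + 2*C) = -4 + (-t - 2*C) = -4 - t - 2*C)
(l(8/(-12), D) + F)² = ((-4 - 8/(-12) - 2*6) - 4*I*√77)² = ((-4 - 8*(-1)/12 - 12) - 4*I*√77)² = ((-4 - 1*(-⅔) - 12) - 4*I*√77)² = ((-4 + ⅔ - 12) - 4*I*√77)² = (-46/3 - 4*I*√77)²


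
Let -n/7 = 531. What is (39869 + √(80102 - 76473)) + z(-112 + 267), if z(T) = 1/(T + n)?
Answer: 142013377/3562 + √3629 ≈ 39929.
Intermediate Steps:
n = -3717 (n = -7*531 = -3717)
z(T) = 1/(-3717 + T) (z(T) = 1/(T - 3717) = 1/(-3717 + T))
(39869 + √(80102 - 76473)) + z(-112 + 267) = (39869 + √(80102 - 76473)) + 1/(-3717 + (-112 + 267)) = (39869 + √3629) + 1/(-3717 + 155) = (39869 + √3629) + 1/(-3562) = (39869 + √3629) - 1/3562 = 142013377/3562 + √3629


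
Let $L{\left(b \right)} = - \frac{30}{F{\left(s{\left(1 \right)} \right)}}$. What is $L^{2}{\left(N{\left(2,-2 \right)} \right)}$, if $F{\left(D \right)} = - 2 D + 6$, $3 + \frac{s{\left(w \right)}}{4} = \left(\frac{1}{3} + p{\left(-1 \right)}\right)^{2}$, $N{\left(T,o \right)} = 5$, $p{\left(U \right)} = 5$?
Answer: $\frac{18225}{790321} \approx 0.02306$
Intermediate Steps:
$s{\left(w \right)} = \frac{916}{9}$ ($s{\left(w \right)} = -12 + 4 \left(\frac{1}{3} + 5\right)^{2} = -12 + 4 \left(\frac{16}{3}\right)^{2} = -12 + 4 \cdot \frac{256}{9} = -12 + \frac{1024}{9} = \frac{916}{9}$)
$F{\left(D \right)} = 6 - 2 D$
$L{\left(b \right)} = \frac{135}{889}$ ($L{\left(b \right)} = - \frac{30}{6 - \frac{1832}{9}} = - \frac{30}{- \frac{1778}{9}} = \left(-30\right) \left(- \frac{9}{1778}\right) = \frac{135}{889}$)
$L^{2}{\left(N{\left(2,-2 \right)} \right)} = \left(\frac{135}{889}\right)^{2} = \frac{18225}{790321}$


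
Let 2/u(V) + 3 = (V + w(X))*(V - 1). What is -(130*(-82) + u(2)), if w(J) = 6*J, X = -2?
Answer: 138582/13 ≈ 10660.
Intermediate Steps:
u(V) = 2/(-3 + (-1 + V)*(-12 + V)) (u(V) = 2/(-3 + (V + 6*(-2))*(V - 1)) = 2/(-3 + (V - 12)*(-1 + V)) = 2/(-3 + (-12 + V)*(-1 + V)) = 2/(-3 + (-1 + V)*(-12 + V)))
-(130*(-82) + u(2)) = -(130*(-82) + 2/(9 + 2² - 13*2)) = -(-10660 + 2/(9 + 4 - 26)) = -(-10660 + 2/(-13)) = -(-10660 + 2*(-1/13)) = -(-10660 - 2/13) = -1*(-138582/13) = 138582/13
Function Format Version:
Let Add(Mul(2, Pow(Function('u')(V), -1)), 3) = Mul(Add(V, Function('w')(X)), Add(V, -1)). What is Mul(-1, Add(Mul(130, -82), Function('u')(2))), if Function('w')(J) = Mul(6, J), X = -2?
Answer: Rational(138582, 13) ≈ 10660.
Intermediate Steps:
Function('u')(V) = Mul(2, Pow(Add(-3, Mul(Add(-1, V), Add(-12, V))), -1)) (Function('u')(V) = Mul(2, Pow(Add(-3, Mul(Add(V, Mul(6, -2)), Add(V, -1))), -1)) = Mul(2, Pow(Add(-3, Mul(Add(V, -12), Add(-1, V))), -1)) = Mul(2, Pow(Add(-3, Mul(Add(-12, V), Add(-1, V))), -1)) = Mul(2, Pow(Add(-3, Mul(Add(-1, V), Add(-12, V))), -1)))
Mul(-1, Add(Mul(130, -82), Function('u')(2))) = Mul(-1, Add(Mul(130, -82), Mul(2, Pow(Add(9, Pow(2, 2), Mul(-13, 2)), -1)))) = Mul(-1, Add(-10660, Mul(2, Pow(Add(9, 4, -26), -1)))) = Mul(-1, Add(-10660, Mul(2, Pow(-13, -1)))) = Mul(-1, Add(-10660, Mul(2, Rational(-1, 13)))) = Mul(-1, Add(-10660, Rational(-2, 13))) = Mul(-1, Rational(-138582, 13)) = Rational(138582, 13)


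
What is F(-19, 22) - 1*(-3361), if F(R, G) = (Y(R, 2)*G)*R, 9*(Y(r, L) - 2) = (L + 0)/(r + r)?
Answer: 22747/9 ≈ 2527.4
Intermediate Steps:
Y(r, L) = 2 + L/(18*r) (Y(r, L) = 2 + ((L + 0)/(r + r))/9 = 2 + (L/((2*r)))/9 = 2 + (L*(1/(2*r)))/9 = 2 + (L/(2*r))/9 = 2 + L/(18*r))
F(R, G) = G*R*(2 + 1/(9*R)) (F(R, G) = ((2 + (1/18)*2/R)*G)*R = ((2 + 1/(9*R))*G)*R = (G*(2 + 1/(9*R)))*R = G*R*(2 + 1/(9*R)))
F(-19, 22) - 1*(-3361) = (⅑)*22*(1 + 18*(-19)) - 1*(-3361) = (⅑)*22*(1 - 342) + 3361 = (⅑)*22*(-341) + 3361 = -7502/9 + 3361 = 22747/9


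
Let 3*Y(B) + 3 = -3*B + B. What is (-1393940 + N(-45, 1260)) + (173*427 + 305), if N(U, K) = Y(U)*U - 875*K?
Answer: -2423569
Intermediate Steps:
Y(B) = -1 - 2*B/3 (Y(B) = -1 + (-3*B + B)/3 = -1 + (-2*B)/3 = -1 - 2*B/3)
N(U, K) = -875*K + U*(-1 - 2*U/3) (N(U, K) = (-1 - 2*U/3)*U - 875*K = U*(-1 - 2*U/3) - 875*K = -875*K + U*(-1 - 2*U/3))
(-1393940 + N(-45, 1260)) + (173*427 + 305) = (-1393940 + (-875*1260 - ⅓*(-45)*(3 + 2*(-45)))) + (173*427 + 305) = (-1393940 + (-1102500 - ⅓*(-45)*(3 - 90))) + (73871 + 305) = (-1393940 + (-1102500 - ⅓*(-45)*(-87))) + 74176 = (-1393940 + (-1102500 - 1305)) + 74176 = (-1393940 - 1103805) + 74176 = -2497745 + 74176 = -2423569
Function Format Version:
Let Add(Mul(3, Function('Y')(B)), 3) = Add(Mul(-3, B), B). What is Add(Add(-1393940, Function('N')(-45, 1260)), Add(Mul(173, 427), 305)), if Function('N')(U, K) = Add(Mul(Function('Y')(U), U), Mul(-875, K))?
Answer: -2423569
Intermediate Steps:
Function('Y')(B) = Add(-1, Mul(Rational(-2, 3), B)) (Function('Y')(B) = Add(-1, Mul(Rational(1, 3), Add(Mul(-3, B), B))) = Add(-1, Mul(Rational(1, 3), Mul(-2, B))) = Add(-1, Mul(Rational(-2, 3), B)))
Function('N')(U, K) = Add(Mul(-875, K), Mul(U, Add(-1, Mul(Rational(-2, 3), U)))) (Function('N')(U, K) = Add(Mul(Add(-1, Mul(Rational(-2, 3), U)), U), Mul(-875, K)) = Add(Mul(U, Add(-1, Mul(Rational(-2, 3), U))), Mul(-875, K)) = Add(Mul(-875, K), Mul(U, Add(-1, Mul(Rational(-2, 3), U)))))
Add(Add(-1393940, Function('N')(-45, 1260)), Add(Mul(173, 427), 305)) = Add(Add(-1393940, Add(Mul(-875, 1260), Mul(Rational(-1, 3), -45, Add(3, Mul(2, -45))))), Add(Mul(173, 427), 305)) = Add(Add(-1393940, Add(-1102500, Mul(Rational(-1, 3), -45, Add(3, -90)))), Add(73871, 305)) = Add(Add(-1393940, Add(-1102500, Mul(Rational(-1, 3), -45, -87))), 74176) = Add(Add(-1393940, Add(-1102500, -1305)), 74176) = Add(Add(-1393940, -1103805), 74176) = Add(-2497745, 74176) = -2423569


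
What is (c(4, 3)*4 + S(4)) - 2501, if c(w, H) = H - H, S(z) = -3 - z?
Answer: -2508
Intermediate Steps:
c(w, H) = 0
(c(4, 3)*4 + S(4)) - 2501 = (0*4 + (-3 - 1*4)) - 2501 = (0 + (-3 - 4)) - 2501 = (0 - 7) - 2501 = -7 - 2501 = -2508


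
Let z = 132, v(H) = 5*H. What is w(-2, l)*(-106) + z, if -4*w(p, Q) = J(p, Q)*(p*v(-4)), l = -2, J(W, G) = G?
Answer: -1988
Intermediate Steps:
w(p, Q) = 5*Q*p (w(p, Q) = -Q*p*(5*(-4))/4 = -Q*p*(-20)/4 = -Q*(-20*p)/4 = -(-5)*Q*p = 5*Q*p)
w(-2, l)*(-106) + z = (5*(-2)*(-2))*(-106) + 132 = 20*(-106) + 132 = -2120 + 132 = -1988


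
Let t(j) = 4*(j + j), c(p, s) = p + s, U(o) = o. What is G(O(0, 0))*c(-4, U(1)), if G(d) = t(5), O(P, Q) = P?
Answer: -120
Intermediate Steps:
t(j) = 8*j (t(j) = 4*(2*j) = 8*j)
G(d) = 40 (G(d) = 8*5 = 40)
G(O(0, 0))*c(-4, U(1)) = 40*(-4 + 1) = 40*(-3) = -120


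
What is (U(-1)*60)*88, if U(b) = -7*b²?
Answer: -36960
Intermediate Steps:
(U(-1)*60)*88 = (-7*(-1)²*60)*88 = (-7*1*60)*88 = -7*60*88 = -420*88 = -36960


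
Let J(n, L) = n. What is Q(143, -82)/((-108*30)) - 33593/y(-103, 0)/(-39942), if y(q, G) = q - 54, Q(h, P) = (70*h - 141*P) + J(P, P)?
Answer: -107039963/16125156 ≈ -6.6381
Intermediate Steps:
Q(h, P) = -140*P + 70*h (Q(h, P) = (70*h - 141*P) + P = (-141*P + 70*h) + P = -140*P + 70*h)
y(q, G) = -54 + q
Q(143, -82)/((-108*30)) - 33593/y(-103, 0)/(-39942) = (-140*(-82) + 70*143)/((-108*30)) - 33593/(-54 - 103)/(-39942) = (11480 + 10010)/(-3240) - 33593/(-157)*(-1/39942) = 21490*(-1/3240) - 33593*(-1/157)*(-1/39942) = -2149/324 + (33593/157)*(-1/39942) = -2149/324 - 4799/895842 = -107039963/16125156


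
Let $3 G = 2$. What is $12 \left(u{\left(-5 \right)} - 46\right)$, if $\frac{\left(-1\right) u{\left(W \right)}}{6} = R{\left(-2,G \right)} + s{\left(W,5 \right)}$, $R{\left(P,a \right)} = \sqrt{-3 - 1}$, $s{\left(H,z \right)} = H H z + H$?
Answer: $-9192 - 144 i \approx -9192.0 - 144.0 i$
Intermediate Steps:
$s{\left(H,z \right)} = H + z H^{2}$ ($s{\left(H,z \right)} = H^{2} z + H = z H^{2} + H = H + z H^{2}$)
$G = \frac{2}{3}$ ($G = \frac{1}{3} \cdot 2 = \frac{2}{3} \approx 0.66667$)
$R{\left(P,a \right)} = 2 i$ ($R{\left(P,a \right)} = \sqrt{-4} = 2 i$)
$u{\left(W \right)} = - 12 i - 6 W \left(1 + 5 W\right)$ ($u{\left(W \right)} = - 6 \left(2 i + W \left(1 + W 5\right)\right) = - 6 \left(2 i + W \left(1 + 5 W\right)\right) = - 12 i - 6 W \left(1 + 5 W\right)$)
$12 \left(u{\left(-5 \right)} - 46\right) = 12 \left(\left(- 12 i - - 30 \left(1 + 5 \left(-5\right)\right)\right) - 46\right) = 12 \left(\left(- 12 i - - 30 \left(1 - 25\right)\right) - 46\right) = 12 \left(\left(- 12 i - \left(-30\right) \left(-24\right)\right) - 46\right) = 12 \left(\left(- 12 i - 720\right) - 46\right) = 12 \left(\left(-720 - 12 i\right) - 46\right) = 12 \left(-766 - 12 i\right) = -9192 - 144 i$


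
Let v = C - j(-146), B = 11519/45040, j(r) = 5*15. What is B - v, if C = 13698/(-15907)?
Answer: 54534036653/716451280 ≈ 76.117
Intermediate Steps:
j(r) = 75
C = -13698/15907 (C = 13698*(-1/15907) = -13698/15907 ≈ -0.86113)
B = 11519/45040 (B = 11519*(1/45040) = 11519/45040 ≈ 0.25575)
v = -1206723/15907 (v = -13698/15907 - 1*75 = -13698/15907 - 75 = -1206723/15907 ≈ -75.861)
B - v = 11519/45040 - 1*(-1206723/15907) = 11519/45040 + 1206723/15907 = 54534036653/716451280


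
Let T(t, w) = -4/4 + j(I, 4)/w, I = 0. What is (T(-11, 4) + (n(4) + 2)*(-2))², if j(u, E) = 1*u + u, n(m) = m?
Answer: 169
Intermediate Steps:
j(u, E) = 2*u (j(u, E) = u + u = 2*u)
T(t, w) = -1 (T(t, w) = -4/4 + (2*0)/w = -4*¼ + 0/w = -1 + 0 = -1)
(T(-11, 4) + (n(4) + 2)*(-2))² = (-1 + (4 + 2)*(-2))² = (-1 + 6*(-2))² = (-1 - 12)² = (-13)² = 169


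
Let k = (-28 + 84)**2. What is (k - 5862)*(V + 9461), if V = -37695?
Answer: 76965884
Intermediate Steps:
k = 3136 (k = 56**2 = 3136)
(k - 5862)*(V + 9461) = (3136 - 5862)*(-37695 + 9461) = -2726*(-28234) = 76965884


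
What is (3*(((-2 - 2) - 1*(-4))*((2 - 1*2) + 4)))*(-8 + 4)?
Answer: 0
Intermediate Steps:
(3*(((-2 - 2) - 1*(-4))*((2 - 1*2) + 4)))*(-8 + 4) = (3*((-4 + 4)*((2 - 2) + 4)))*(-4) = (3*(0*(0 + 4)))*(-4) = (3*(0*4))*(-4) = (3*0)*(-4) = 0*(-4) = 0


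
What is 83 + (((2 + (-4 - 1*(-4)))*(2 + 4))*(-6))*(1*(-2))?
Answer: 227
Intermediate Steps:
83 + (((2 + (-4 - 1*(-4)))*(2 + 4))*(-6))*(1*(-2)) = 83 + (((2 + (-4 + 4))*6)*(-6))*(-2) = 83 + (((2 + 0)*6)*(-6))*(-2) = 83 + ((2*6)*(-6))*(-2) = 83 + (12*(-6))*(-2) = 83 - 72*(-2) = 83 + 144 = 227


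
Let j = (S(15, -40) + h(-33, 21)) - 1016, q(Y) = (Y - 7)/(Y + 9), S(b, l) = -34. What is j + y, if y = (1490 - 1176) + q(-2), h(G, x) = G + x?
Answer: -5245/7 ≈ -749.29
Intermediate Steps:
q(Y) = (-7 + Y)/(9 + Y)
j = -1062 (j = (-34 + (-33 + 21)) - 1016 = (-34 - 12) - 1016 = -46 - 1016 = -1062)
y = 2189/7 (y = (1490 - 1176) + (-7 - 2)/(9 - 2) = 314 - 9/7 = 2189/7 ≈ 312.71)
j + y = -1062 + 2189/7 = -5245/7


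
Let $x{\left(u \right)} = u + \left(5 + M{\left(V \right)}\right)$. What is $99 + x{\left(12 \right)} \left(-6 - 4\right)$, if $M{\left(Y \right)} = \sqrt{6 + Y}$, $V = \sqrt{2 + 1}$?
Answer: $-71 - 10 \sqrt{6 + \sqrt{3}} \approx -98.807$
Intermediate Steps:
$V = \sqrt{3} \approx 1.732$
$x{\left(u \right)} = 5 + u + \sqrt{6 + \sqrt{3}}$ ($x{\left(u \right)} = u + \left(5 + \sqrt{6 + \sqrt{3}}\right) = 5 + u + \sqrt{6 + \sqrt{3}}$)
$99 + x{\left(12 \right)} \left(-6 - 4\right) = 99 + \left(5 + 12 + \sqrt{6 + \sqrt{3}}\right) \left(-6 - 4\right) = 99 + \left(17 + \sqrt{6 + \sqrt{3}}\right) \left(-6 - 4\right) = 99 + \left(17 + \sqrt{6 + \sqrt{3}}\right) \left(-10\right) = 99 - \left(170 + 10 \sqrt{6 + \sqrt{3}}\right) = -71 - 10 \sqrt{6 + \sqrt{3}}$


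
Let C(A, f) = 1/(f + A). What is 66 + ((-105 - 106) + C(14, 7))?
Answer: -3044/21 ≈ -144.95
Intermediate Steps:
C(A, f) = 1/(A + f)
66 + ((-105 - 106) + C(14, 7)) = 66 + ((-105 - 106) + 1/(14 + 7)) = 66 + (-211 + 1/21) = 66 - 4430/21 = -3044/21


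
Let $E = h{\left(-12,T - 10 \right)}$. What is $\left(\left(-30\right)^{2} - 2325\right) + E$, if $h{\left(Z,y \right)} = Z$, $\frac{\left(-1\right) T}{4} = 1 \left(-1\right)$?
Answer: $-1437$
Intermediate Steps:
$T = 4$ ($T = - 4 \cdot 1 \left(-1\right) = \left(-4\right) \left(-1\right) = 4$)
$E = -12$
$\left(\left(-30\right)^{2} - 2325\right) + E = \left(\left(-30\right)^{2} - 2325\right) - 12 = \left(900 - 2325\right) - 12 = -1425 - 12 = -1437$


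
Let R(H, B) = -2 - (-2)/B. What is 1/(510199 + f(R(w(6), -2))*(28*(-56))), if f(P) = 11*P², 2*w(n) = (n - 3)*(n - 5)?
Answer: 1/354967 ≈ 2.8172e-6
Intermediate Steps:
w(n) = (-5 + n)*(-3 + n)/2 (w(n) = ((n - 3)*(n - 5))/2 = ((-3 + n)*(-5 + n))/2 = ((-5 + n)*(-3 + n))/2 = (-5 + n)*(-3 + n)/2)
R(H, B) = -2 + 2/B
1/(510199 + f(R(w(6), -2))*(28*(-56))) = 1/(510199 + (11*(-2 + 2/(-2))²)*(28*(-56))) = 1/(510199 + (11*(-2 + 2*(-½))²)*(-1568)) = 1/(510199 + (11*(-2 - 1)²)*(-1568)) = 1/(510199 + (11*(-3)²)*(-1568)) = 1/(510199 + (11*9)*(-1568)) = 1/(510199 + 99*(-1568)) = 1/(510199 - 155232) = 1/354967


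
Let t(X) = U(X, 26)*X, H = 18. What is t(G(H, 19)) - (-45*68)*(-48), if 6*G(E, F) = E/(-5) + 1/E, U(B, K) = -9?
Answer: -8812481/60 ≈ -1.4687e+5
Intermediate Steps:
G(E, F) = -E/30 + 1/(6*E) (G(E, F) = (E/(-5) + 1/E)/6 = (E*(-⅕) + 1/E)/6 = (-E/5 + 1/E)/6 = (1/E - E/5)/6 = -E/30 + 1/(6*E))
t(X) = -9*X
t(G(H, 19)) - (-45*68)*(-48) = -3*(5 - 1*18²)/(10*18) - (-45*68)*(-48) = -3*(5 - 1*324)/(10*18) - (-3060)*(-48) = -3*(5 - 324)/(10*18) - 1*146880 = -3*(-319)/(10*18) - 146880 = -9*(-319/540) - 146880 = 319/60 - 146880 = -8812481/60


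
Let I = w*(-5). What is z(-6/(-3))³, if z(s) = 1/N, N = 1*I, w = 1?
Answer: -1/125 ≈ -0.0080000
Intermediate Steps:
I = -5 (I = 1*(-5) = -5)
N = -5 (N = 1*(-5) = -5)
z(s) = -⅕ (z(s) = 1/(-5) = -⅕)
z(-6/(-3))³ = (-⅕)³ = -1/125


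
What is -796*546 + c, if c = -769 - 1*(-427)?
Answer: -434958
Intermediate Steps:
c = -342 (c = -769 + 427 = -342)
-796*546 + c = -796*546 - 342 = -434616 - 342 = -434958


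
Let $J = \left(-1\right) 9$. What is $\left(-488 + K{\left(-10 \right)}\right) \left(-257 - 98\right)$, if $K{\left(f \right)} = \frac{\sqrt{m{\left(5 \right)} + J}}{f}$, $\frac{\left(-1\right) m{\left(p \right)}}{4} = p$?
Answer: $173240 + \frac{71 i \sqrt{29}}{2} \approx 1.7324 \cdot 10^{5} + 191.17 i$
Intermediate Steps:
$m{\left(p \right)} = - 4 p$
$J = -9$
$K{\left(f \right)} = \frac{i \sqrt{29}}{f}$ ($K{\left(f \right)} = \frac{\sqrt{\left(-4\right) 5 - 9}}{f} = \frac{\sqrt{-20 - 9}}{f} = \frac{\sqrt{-29}}{f} = \frac{i \sqrt{29}}{f}$)
$\left(-488 + K{\left(-10 \right)}\right) \left(-257 - 98\right) = \left(-488 + \frac{i \sqrt{29}}{-10}\right) \left(-257 - 98\right) = \left(-488 + i \sqrt{29} \left(- \frac{1}{10}\right)\right) \left(-355\right) = \left(-488 - \frac{i \sqrt{29}}{10}\right) \left(-355\right) = 173240 + \frac{71 i \sqrt{29}}{2}$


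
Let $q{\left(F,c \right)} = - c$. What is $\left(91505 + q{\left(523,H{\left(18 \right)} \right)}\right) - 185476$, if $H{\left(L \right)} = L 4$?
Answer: $-94043$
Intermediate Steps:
$H{\left(L \right)} = 4 L$
$\left(91505 + q{\left(523,H{\left(18 \right)} \right)}\right) - 185476 = \left(91505 - 4 \cdot 18\right) - 185476 = \left(91505 - 72\right) - 185476 = 91433 - 185476 = -94043$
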